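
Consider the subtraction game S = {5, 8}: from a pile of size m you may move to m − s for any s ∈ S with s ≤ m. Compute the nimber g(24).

2

Grundy values for subtraction set {5, 8}:
k:     0  1  2  3  4  5  6  7  8  9 10 11 12 13 14 15 16 17 18 19 20 21 22 23 24
g(k):  0  0  0  0  0  1  1  1  1  1  2  2  2  0  0  0  0  0  1  1  1  1  1  2  2
So g(24) = 2.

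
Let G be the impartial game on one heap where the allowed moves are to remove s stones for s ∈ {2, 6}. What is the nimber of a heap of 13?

Compute g(0), g(1), … for moves {2, 6}:
g(0) = mex{} = 0
g(1) = mex{} = 0
g(2) = mex{0} = 1
g(3) = mex{0} = 1
g(4) = mex{1} = 0
g(5) = mex{1} = 0
g(6) = mex{0} = 1
g(7) = mex{0} = 1
g(8) = mex{1} = 0
g(9) = mex{1} = 0
g(10) = mex{0} = 1
g(11) = mex{0} = 1
g(12) = mex{1} = 0
g(13) = mex{1} = 0
So g(13) = 0.

0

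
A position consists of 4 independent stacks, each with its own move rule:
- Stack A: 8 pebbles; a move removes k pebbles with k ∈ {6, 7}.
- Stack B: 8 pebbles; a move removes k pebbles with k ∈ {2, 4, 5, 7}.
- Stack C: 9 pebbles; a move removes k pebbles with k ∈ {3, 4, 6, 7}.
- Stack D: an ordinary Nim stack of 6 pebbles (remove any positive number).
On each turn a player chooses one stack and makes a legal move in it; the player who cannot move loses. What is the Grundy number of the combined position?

For stack A, compute g(0), g(1), … with moves {6, 7}:
k:     0  1  2  3  4  5  6  7  8
g(k):  0  0  0  0  0  0  1  1  1
So g(8) = 1.
Build the Grundy sequence for stack B with g(k) = mex{g(k−s) : s ∈ {2, 4, 5, 7}, s ≤ k}:
k:     0  1  2  3  4  5  6  7  8
g(k):  0  0  1  1  2  2  3  3  4
So g(8) = 4.
Build the Grundy sequence for stack C with g(k) = mex{g(k−s) : s ∈ {3, 4, 6, 7}, s ≤ k}:
g(0) = mex{} = 0
g(1) = mex{} = 0
g(2) = mex{} = 0
g(3) = mex{0} = 1
g(4) = mex{0} = 1
g(5) = mex{0} = 1
g(6) = mex{0,1} = 2
g(7) = mex{0,1} = 2
g(8) = mex{0,1} = 2
g(9) = mex{0,1,2} = 3
So g(9) = 3.
Stack D is a plain Nim stack of size 6, so its Grundy value is 6.
By the Sprague-Grundy theorem, the Grundy value of a sum of independent games is the XOR of the component values.
Combined value = 1 XOR 4 XOR 3 XOR 6 = 0.

0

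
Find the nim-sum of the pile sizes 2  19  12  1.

28

Compute the nim-sum pairwise:
2 XOR 19 = 17
17 XOR 12 = 29
29 XOR 1 = 28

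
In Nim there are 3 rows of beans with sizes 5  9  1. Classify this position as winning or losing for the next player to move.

Compute the nim-sum pairwise:
5 ^ 9 = 12
12 ^ 1 = 13
The nim-sum is 13 ≠ 0, so this is an N-position: the player to move can win.

Winning position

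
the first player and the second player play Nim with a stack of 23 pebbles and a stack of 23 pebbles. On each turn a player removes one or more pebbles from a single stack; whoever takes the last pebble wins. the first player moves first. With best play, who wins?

the second player wins

Nim-sum: 23 XOR 23 = 0.
The nim-sum is 0, so this is a P-position: the player to move is in a losing position under optimal play; the first player is about to move from it and so loses — the second player wins.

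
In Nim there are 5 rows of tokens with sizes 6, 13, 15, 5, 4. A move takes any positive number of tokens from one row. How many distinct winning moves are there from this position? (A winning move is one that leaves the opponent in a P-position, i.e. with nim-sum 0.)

5

Write each in binary and XOR column by column:
  0110  (6)
  1101  (13)
  1111  (15)
  0101  (5)
  0100  (4)
  ----
  0101  (5)
The overall nim-sum is X = 5. A row of size p has a winning move iff p XOR X < p (reduce it to p XOR X).
  6: 6 XOR 5 = 3 < 6 — winning move (to 3).
  13: 13 XOR 5 = 8 < 13 — winning move (to 8).
  15: 15 XOR 5 = 10 < 15 — winning move (to 10).
  5: 5 XOR 5 = 0 < 5 — winning move (to 0).
  4: 4 XOR 5 = 1 < 4 — winning move (to 1).
That gives 5 winning moves.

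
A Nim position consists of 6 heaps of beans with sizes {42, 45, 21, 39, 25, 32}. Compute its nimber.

Nim-sum: 42 XOR 45 XOR 21 XOR 39 XOR 25 XOR 32 = 12.

12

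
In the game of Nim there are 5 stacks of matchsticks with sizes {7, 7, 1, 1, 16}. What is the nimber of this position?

Write each in binary and XOR column by column:
  00111  (7)
  00111  (7)
  00001  (1)
  00001  (1)
  10000  (16)
  -----
  10000  (16)

16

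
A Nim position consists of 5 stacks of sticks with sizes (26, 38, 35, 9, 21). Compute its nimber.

In binary:
  011010  (26)
  100110  (38)
  100011  (35)
  001001  (9)
  010101  (21)
  ------
  000011  (3)

3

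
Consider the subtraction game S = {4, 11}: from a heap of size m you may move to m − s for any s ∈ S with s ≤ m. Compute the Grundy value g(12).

1

Grundy values for subtraction set {4, 11}:
g(0) = mex{} = 0
g(1) = mex{} = 0
g(2) = mex{} = 0
g(3) = mex{} = 0
g(4) = mex{0} = 1
g(5) = mex{0} = 1
g(6) = mex{0} = 1
g(7) = mex{0} = 1
g(8) = mex{1} = 0
g(9) = mex{1} = 0
g(10) = mex{1} = 0
g(11) = mex{0,1} = 2
g(12) = mex{0} = 1
So g(12) = 1.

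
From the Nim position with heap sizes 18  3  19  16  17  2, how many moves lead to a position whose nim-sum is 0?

3

Compute the nim-sum pairwise:
18 XOR 3 = 17
17 XOR 19 = 2
2 XOR 16 = 18
18 XOR 17 = 3
3 XOR 2 = 1
The overall nim-sum is X = 1. A heap of size p has a winning move iff p XOR X < p (reduce it to p XOR X).
  18: 18 XOR 1 = 19 ≥ 18 — no move.
  3: 3 XOR 1 = 2 < 3 — winning move (to 2).
  19: 19 XOR 1 = 18 < 19 — winning move (to 18).
  16: 16 XOR 1 = 17 ≥ 16 — no move.
  17: 17 XOR 1 = 16 < 17 — winning move (to 16).
  2: 2 XOR 1 = 3 ≥ 2 — no move.
That gives 3 winning moves.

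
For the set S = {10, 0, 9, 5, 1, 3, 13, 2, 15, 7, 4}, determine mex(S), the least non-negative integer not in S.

The values 0, 1, 2, 3, 4, 5 are all present; 6 is the first non-negative integer missing from the set.

6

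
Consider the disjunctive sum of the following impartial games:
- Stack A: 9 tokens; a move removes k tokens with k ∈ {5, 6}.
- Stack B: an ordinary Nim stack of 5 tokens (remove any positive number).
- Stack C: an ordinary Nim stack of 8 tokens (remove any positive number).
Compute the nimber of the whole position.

For stack A, compute g(0), g(1), … with moves {5, 6}:
k:     0  1  2  3  4  5  6  7  8  9
g(k):  0  0  0  0  0  1  1  1  1  1
So g(9) = 1.
Stack B is a plain Nim stack of size 5, so its Grundy value is 5.
Stack C is a plain Nim stack of size 8, so its Grundy value is 8.
By the Sprague-Grundy theorem, the Grundy value of a sum of independent games is the XOR of the component values.
Combined value = 1 ⊕ 5 ⊕ 8 = 12.

12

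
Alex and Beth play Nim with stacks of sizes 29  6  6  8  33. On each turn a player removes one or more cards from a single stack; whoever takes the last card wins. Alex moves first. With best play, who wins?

Alex wins

Bitwise XOR of the heap sizes:
  011101  (29)
  000110  (6)
  000110  (6)
  001000  (8)
  100001  (33)
  ------
  110100  (52)
The nim-sum is 52 ≠ 0, so this is an N-position: the player to move can win; Alex has a winning move.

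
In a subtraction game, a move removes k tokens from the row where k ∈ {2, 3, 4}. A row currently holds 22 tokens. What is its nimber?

Compute g(0), g(1), … for moves {2, 3, 4}:
k:     0  1  2  3  4  5  6  7  8  9 10 11 12 13 14 15 16 17 18 19 20 21 22
g(k):  0  0  1  1  2  2  0  0  1  1  2  2  0  0  1  1  2  2  0  0  1  1  2
So g(22) = 2.

2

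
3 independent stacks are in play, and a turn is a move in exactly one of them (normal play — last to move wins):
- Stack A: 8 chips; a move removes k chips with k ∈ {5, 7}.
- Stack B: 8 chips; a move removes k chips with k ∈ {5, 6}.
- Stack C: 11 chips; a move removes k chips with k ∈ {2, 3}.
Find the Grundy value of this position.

0

Build the Grundy sequence for stack A with g(k) = mex{g(k−s) : s ∈ {5, 7}, s ≤ k}:
g(0) = mex{} = 0
g(1) = mex{} = 0
g(2) = mex{} = 0
g(3) = mex{} = 0
g(4) = mex{} = 0
g(5) = mex{0} = 1
g(6) = mex{0} = 1
g(7) = mex{0} = 1
g(8) = mex{0} = 1
So g(8) = 1.
Grundy values for stack B (subtraction set {5, 6}):
g(0) = mex{} = 0
g(1) = mex{} = 0
g(2) = mex{} = 0
g(3) = mex{} = 0
g(4) = mex{} = 0
g(5) = mex{0} = 1
g(6) = mex{0} = 1
g(7) = mex{0} = 1
g(8) = mex{0} = 1
So g(8) = 1.
Build the Grundy sequence for stack C with g(k) = mex{g(k−s) : s ∈ {2, 3}, s ≤ k}:
k:     0  1  2  3  4  5  6  7  8  9 10 11
g(k):  0  0  1  1  2  0  0  1  1  2  0  0
So g(11) = 0.
The value of a disjunctive sum is the nim-sum of the parts.
Combined value = 1 XOR 1 XOR 0 = 0.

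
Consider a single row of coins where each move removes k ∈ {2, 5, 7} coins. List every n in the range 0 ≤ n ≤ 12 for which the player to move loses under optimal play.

0, 1, 4, 10

Build the Grundy sequence with g(k) = mex{g(k−s) : s ∈ {2, 5, 7}, s ≤ k}:
k:     0  1  2  3  4  5  6  7  8  9 10 11 12
g(k):  0  0  1  1  0  2  1  3  2  2  0  3  1
The P-positions (g = 0) in 0..12 are 0, 1, 4, 10.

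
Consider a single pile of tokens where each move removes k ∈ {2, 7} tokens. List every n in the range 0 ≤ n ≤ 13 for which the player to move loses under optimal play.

Grundy values for subtraction set {2, 7}:
k:     0  1  2  3  4  5  6  7  8  9 10 11 12 13
g(k):  0  0  1  1  0  0  1  1  2  0  0  1  1  0
The P-positions (g = 0) in 0..13 are 0, 1, 4, 5, 9, 10, 13.

0, 1, 4, 5, 9, 10, 13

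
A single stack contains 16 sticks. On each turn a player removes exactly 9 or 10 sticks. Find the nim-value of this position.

Build the Grundy sequence with g(k) = mex{g(k−s) : s ∈ {9, 10}, s ≤ k}:
k:     0  1  2  3  4  5  6  7  8  9 10 11 12 13 14 15 16
g(k):  0  0  0  0  0  0  0  0  0  1  1  1  1  1  1  1  1
So g(16) = 1.

1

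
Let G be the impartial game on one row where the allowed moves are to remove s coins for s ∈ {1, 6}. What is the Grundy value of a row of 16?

Compute g(0), g(1), … for moves {1, 6}:
k:     0  1  2  3  4  5  6  7  8  9 10 11 12 13 14 15 16
g(k):  0  1  0  1  0  1  2  0  1  0  1  0  1  2  0  1  0
So g(16) = 0.

0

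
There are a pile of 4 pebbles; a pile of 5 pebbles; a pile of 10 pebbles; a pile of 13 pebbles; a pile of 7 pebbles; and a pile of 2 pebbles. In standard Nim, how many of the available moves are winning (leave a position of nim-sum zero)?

3

In binary:
  0100  (4)
  0101  (5)
  1010  (10)
  1101  (13)
  0111  (7)
  0010  (2)
  ----
  0011  (3)
The overall nim-sum is X = 3. A pile of size p has a winning move iff p XOR X < p (reduce it to p XOR X).
  4: 4 XOR 3 = 7 ≥ 4 — no move.
  5: 5 XOR 3 = 6 ≥ 5 — no move.
  10: 10 XOR 3 = 9 < 10 — winning move (to 9).
  13: 13 XOR 3 = 14 ≥ 13 — no move.
  7: 7 XOR 3 = 4 < 7 — winning move (to 4).
  2: 2 XOR 3 = 1 < 2 — winning move (to 1).
That gives 3 winning moves.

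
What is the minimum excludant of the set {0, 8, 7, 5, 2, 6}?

1

0 is in the set but 1 is not, so the mex is 1.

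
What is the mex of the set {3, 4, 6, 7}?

0

0 is not in the set, so the mex is 0.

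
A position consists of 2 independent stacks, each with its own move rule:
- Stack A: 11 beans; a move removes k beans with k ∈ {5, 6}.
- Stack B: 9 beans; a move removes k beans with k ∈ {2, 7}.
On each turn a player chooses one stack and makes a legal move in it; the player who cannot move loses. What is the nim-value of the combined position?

0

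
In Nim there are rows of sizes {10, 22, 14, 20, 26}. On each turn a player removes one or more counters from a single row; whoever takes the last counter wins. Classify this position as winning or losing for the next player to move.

Winning position

Compute the nim-sum pairwise:
10 XOR 22 = 28
28 XOR 14 = 18
18 XOR 20 = 6
6 XOR 26 = 28
The nim-sum is 28 ≠ 0, so this is an N-position: the player to move can win.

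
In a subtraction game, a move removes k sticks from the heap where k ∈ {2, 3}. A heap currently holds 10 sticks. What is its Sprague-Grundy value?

0

Compute g(0), g(1), … for moves {2, 3}:
k:     0  1  2  3  4  5  6  7  8  9 10
g(k):  0  0  1  1  2  0  0  1  1  2  0
So g(10) = 0.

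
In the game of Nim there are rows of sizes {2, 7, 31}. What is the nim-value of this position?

26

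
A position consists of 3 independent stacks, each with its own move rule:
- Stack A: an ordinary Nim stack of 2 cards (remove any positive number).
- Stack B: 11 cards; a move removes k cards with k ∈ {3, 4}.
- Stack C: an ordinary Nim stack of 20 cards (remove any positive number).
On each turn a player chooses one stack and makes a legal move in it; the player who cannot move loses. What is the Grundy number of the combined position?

23

Stack A is a plain Nim stack of size 2, so its Grundy value is 2.
For stack B, compute g(0), g(1), … with moves {3, 4}:
k:     0  1  2  3  4  5  6  7  8  9 10 11
g(k):  0  0  0  1  1  1  2  0  0  0  1  1
So g(11) = 1.
Stack C is a plain Nim stack of size 20, so its Grundy value is 20.
The value of a disjunctive sum is the nim-sum of the parts.
Combined value = 2 ⊕ 1 ⊕ 20 = 23.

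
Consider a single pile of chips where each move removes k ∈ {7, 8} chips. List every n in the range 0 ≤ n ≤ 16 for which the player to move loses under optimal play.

Compute g(0), g(1), … for moves {7, 8}:
k:     0  1  2  3  4  5  6  7  8  9 10 11 12 13 14 15 16
g(k):  0  0  0  0  0  0  0  1  1  1  1  1  1  1  2  0  0
The P-positions (g = 0) in 0..16 are 0, 1, 2, 3, 4, 5, 6, 15, 16.

0, 1, 2, 3, 4, 5, 6, 15, 16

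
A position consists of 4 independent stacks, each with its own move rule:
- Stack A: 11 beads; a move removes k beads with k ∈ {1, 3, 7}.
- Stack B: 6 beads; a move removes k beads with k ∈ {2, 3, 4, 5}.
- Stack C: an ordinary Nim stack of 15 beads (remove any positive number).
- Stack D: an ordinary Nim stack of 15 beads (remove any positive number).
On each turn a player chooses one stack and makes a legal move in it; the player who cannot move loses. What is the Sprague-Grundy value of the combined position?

For stack A, compute g(0), g(1), … with moves {1, 3, 7}:
g(0) = mex{} = 0
g(1) = mex{0} = 1
g(2) = mex{1} = 0
g(3) = mex{0} = 1
g(4) = mex{1} = 0
g(5) = mex{0} = 1
g(6) = mex{1} = 0
g(7) = mex{0} = 1
g(8) = mex{1} = 0
g(9) = mex{0} = 1
g(10) = mex{1} = 0
g(11) = mex{0} = 1
So g(11) = 1.
Grundy values for stack B (subtraction set {2, 3, 4, 5}):
g(0) = mex{} = 0
g(1) = mex{} = 0
g(2) = mex{0} = 1
g(3) = mex{0} = 1
g(4) = mex{0,1} = 2
g(5) = mex{0,1} = 2
g(6) = mex{0,1,2} = 3
So g(6) = 3.
Stack C is a plain Nim stack of size 15, so its Grundy value is 15.
Stack D is a plain Nim stack of size 15, so its Grundy value is 15.
The value of a disjunctive sum is the nim-sum of the parts.
Combined value = 1 XOR 3 XOR 15 XOR 15 = 2.

2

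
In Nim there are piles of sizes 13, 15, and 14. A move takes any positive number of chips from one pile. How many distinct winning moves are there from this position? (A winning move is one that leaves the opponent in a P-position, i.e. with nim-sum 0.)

3

Write each in binary and XOR column by column:
  1101  (13)
  1111  (15)
  1110  (14)
  ----
  1100  (12)
The overall nim-sum is X = 12. A pile of size p has a winning move iff p XOR X < p (reduce it to p XOR X).
  13: 13 XOR 12 = 1 < 13 — winning move (to 1).
  15: 15 XOR 12 = 3 < 15 — winning move (to 3).
  14: 14 XOR 12 = 2 < 14 — winning move (to 2).
That gives 3 winning moves.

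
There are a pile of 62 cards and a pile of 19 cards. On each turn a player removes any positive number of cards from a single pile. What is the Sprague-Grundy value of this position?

45

Nim-sum: 62 ⊕ 19 = 45.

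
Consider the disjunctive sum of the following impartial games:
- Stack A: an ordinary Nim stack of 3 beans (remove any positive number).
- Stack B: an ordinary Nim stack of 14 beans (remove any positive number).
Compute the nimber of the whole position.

Stack A is a plain Nim stack of size 3, so its Grundy value is 3.
Stack B is a plain Nim stack of size 14, so its Grundy value is 14.
By the Sprague-Grundy theorem, the Grundy value of a sum of independent games is the XOR of the component values.
Combined value = 3 XOR 14 = 13.

13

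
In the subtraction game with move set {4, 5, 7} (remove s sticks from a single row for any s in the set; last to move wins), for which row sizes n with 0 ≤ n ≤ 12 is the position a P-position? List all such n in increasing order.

0, 1, 2, 3, 11, 12

Build the Grundy sequence with g(k) = mex{g(k−s) : s ∈ {4, 5, 7}, s ≤ k}:
g(0) = mex{} = 0
g(1) = mex{} = 0
g(2) = mex{} = 0
g(3) = mex{} = 0
g(4) = mex{0} = 1
g(5) = mex{0} = 1
g(6) = mex{0} = 1
g(7) = mex{0} = 1
g(8) = mex{0,1} = 2
g(9) = mex{0,1} = 2
g(10) = mex{0,1} = 2
g(11) = mex{1} = 0
g(12) = mex{1,2} = 0
The P-positions (g = 0) in 0..12 are 0, 1, 2, 3, 11, 12.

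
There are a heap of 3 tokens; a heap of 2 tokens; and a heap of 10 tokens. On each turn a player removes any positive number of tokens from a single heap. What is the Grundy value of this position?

11

Compute the nim-sum pairwise:
3 XOR 2 = 1
1 XOR 10 = 11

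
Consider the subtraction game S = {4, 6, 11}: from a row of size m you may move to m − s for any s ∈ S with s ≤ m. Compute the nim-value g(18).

Build the Grundy sequence with g(k) = mex{g(k−s) : s ∈ {4, 6, 11}, s ≤ k}:
k:     0  1  2  3  4  5  6  7  8  9 10 11 12 13 14 15 16 17 18
g(k):  0  0  0  0  1  1  1  1  2  2  0  2  3  3  1  0  2  0  0
So g(18) = 0.

0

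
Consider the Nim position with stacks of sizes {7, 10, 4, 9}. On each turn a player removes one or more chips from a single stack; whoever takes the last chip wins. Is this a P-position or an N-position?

P-position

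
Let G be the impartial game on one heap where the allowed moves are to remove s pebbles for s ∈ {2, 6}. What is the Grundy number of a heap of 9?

0

Build the Grundy sequence with g(k) = mex{g(k−s) : s ∈ {2, 6}, s ≤ k}:
k:     0  1  2  3  4  5  6  7  8  9
g(k):  0  0  1  1  0  0  1  1  0  0
So g(9) = 0.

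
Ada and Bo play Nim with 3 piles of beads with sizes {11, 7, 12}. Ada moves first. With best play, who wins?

Bo wins

In binary:
  1011  (11)
  0111  (7)
  1100  (12)
  ----
  0000  (0)
The nim-sum is 0, so this is a P-position: the player to move is in a losing position under optimal play; Ada is about to move from it and so loses — Bo wins.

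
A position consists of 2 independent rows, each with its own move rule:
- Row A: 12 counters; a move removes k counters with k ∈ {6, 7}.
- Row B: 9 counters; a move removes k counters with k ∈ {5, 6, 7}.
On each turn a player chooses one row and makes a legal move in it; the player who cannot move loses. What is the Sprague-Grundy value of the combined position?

Build the Grundy sequence for row A with g(k) = mex{g(k−s) : s ∈ {6, 7}, s ≤ k}:
k:     0  1  2  3  4  5  6  7  8  9 10 11 12
g(k):  0  0  0  0  0  0  1  1  1  1  1  1  2
So g(12) = 2.
Grundy values for row B (subtraction set {5, 6, 7}):
k:     0  1  2  3  4  5  6  7  8  9
g(k):  0  0  0  0  0  1  1  1  1  1
So g(9) = 1.
The value of a disjunctive sum is the nim-sum of the parts.
Combined value = 2 XOR 1 = 3.

3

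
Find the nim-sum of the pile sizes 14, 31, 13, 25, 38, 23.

52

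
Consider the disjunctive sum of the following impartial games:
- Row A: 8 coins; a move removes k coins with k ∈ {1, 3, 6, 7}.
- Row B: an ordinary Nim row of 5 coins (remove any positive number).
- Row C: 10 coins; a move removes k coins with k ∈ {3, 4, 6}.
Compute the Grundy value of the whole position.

For row A, compute g(0), g(1), … with moves {1, 3, 6, 7}:
k:     0  1  2  3  4  5  6  7  8
g(k):  0  1  0  1  0  1  2  3  2
So g(8) = 2.
Row B is a plain Nim row of size 5, so its Grundy value is 5.
Grundy values for row C (subtraction set {3, 4, 6}):
g(0) = mex{} = 0
g(1) = mex{} = 0
g(2) = mex{} = 0
g(3) = mex{0} = 1
g(4) = mex{0} = 1
g(5) = mex{0} = 1
g(6) = mex{0,1} = 2
g(7) = mex{0,1} = 2
g(8) = mex{0,1} = 2
g(9) = mex{1,2} = 0
g(10) = mex{1,2} = 0
So g(10) = 0.
The value of a disjunctive sum is the nim-sum of the parts.
Combined value = 2 XOR 5 XOR 0 = 7.

7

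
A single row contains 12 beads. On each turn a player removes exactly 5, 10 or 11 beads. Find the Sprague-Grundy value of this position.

2

Build the Grundy sequence with g(k) = mex{g(k−s) : s ∈ {5, 10, 11}, s ≤ k}:
g(0) = mex{} = 0
g(1) = mex{} = 0
g(2) = mex{} = 0
g(3) = mex{} = 0
g(4) = mex{} = 0
g(5) = mex{0} = 1
g(6) = mex{0} = 1
g(7) = mex{0} = 1
g(8) = mex{0} = 1
g(9) = mex{0} = 1
g(10) = mex{0,1} = 2
g(11) = mex{0,1} = 2
g(12) = mex{0,1} = 2
So g(12) = 2.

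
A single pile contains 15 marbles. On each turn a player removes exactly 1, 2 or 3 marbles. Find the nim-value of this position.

3

Compute g(0), g(1), … for moves {1, 2, 3}:
k:     0  1  2  3  4  5  6  7  8  9 10 11 12 13 14 15
g(k):  0  1  2  3  0  1  2  3  0  1  2  3  0  1  2  3
So g(15) = 3.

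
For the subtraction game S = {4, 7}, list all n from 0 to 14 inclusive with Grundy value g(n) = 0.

0, 1, 2, 3, 11, 12, 13, 14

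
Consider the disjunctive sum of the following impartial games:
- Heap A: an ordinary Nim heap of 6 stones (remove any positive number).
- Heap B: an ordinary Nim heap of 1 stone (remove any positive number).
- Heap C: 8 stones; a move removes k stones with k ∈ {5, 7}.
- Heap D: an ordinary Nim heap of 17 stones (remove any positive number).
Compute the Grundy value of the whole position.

23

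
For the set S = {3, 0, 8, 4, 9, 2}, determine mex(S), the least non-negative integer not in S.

1

0 is in the set but 1 is not, so the mex is 1.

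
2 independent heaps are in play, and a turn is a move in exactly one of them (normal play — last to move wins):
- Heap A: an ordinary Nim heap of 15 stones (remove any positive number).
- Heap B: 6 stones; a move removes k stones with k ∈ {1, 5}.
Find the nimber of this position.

Heap A is a plain Nim heap of size 15, so its Grundy value is 15.
For heap B, compute g(0), g(1), … with moves {1, 5}:
k:     0  1  2  3  4  5  6
g(k):  0  1  0  1  0  1  0
So g(6) = 0.
By the Sprague-Grundy theorem, the Grundy value of a sum of independent games is the XOR of the component values.
Combined value = 15 ⊕ 0 = 15.

15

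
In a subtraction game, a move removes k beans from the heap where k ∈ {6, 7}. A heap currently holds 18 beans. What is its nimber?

0

Build the Grundy sequence with g(k) = mex{g(k−s) : s ∈ {6, 7}, s ≤ k}:
k:     0  1  2  3  4  5  6  7  8  9 10 11 12 13 14 15 16 17 18
g(k):  0  0  0  0  0  0  1  1  1  1  1  1  2  0  0  0  0  0  0
So g(18) = 0.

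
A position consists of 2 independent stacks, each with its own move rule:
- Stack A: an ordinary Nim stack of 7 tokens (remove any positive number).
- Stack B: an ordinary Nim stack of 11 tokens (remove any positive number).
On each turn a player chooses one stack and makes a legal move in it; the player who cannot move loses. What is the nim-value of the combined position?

12

Stack A is a plain Nim stack of size 7, so its Grundy value is 7.
Stack B is a plain Nim stack of size 11, so its Grundy value is 11.
By the Sprague-Grundy theorem, the Grundy value of a sum of independent games is the XOR of the component values.
Combined value = 7 ⊕ 11 = 12.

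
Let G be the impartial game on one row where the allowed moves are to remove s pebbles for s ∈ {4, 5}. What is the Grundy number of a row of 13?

Compute g(0), g(1), … for moves {4, 5}:
k:     0  1  2  3  4  5  6  7  8  9 10 11 12 13
g(k):  0  0  0  0  1  1  1  1  2  0  0  0  0  1
So g(13) = 1.

1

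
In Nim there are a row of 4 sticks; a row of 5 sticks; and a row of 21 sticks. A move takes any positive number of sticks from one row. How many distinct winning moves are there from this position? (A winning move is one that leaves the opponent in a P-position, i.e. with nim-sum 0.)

1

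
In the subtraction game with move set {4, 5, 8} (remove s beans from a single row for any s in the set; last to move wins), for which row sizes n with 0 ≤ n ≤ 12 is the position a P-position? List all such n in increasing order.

0, 1, 2, 3, 12

Build the Grundy sequence with g(k) = mex{g(k−s) : s ∈ {4, 5, 8}, s ≤ k}:
k:     0  1  2  3  4  5  6  7  8  9 10 11 12
g(k):  0  0  0  0  1  1  1  1  2  2  2  2  0
The P-positions (g = 0) in 0..12 are 0, 1, 2, 3, 12.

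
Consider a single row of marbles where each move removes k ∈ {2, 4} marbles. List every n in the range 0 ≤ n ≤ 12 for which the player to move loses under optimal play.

0, 1, 6, 7, 12

Grundy values for subtraction set {2, 4}:
k:     0  1  2  3  4  5  6  7  8  9 10 11 12
g(k):  0  0  1  1  2  2  0  0  1  1  2  2  0
The P-positions (g = 0) in 0..12 are 0, 1, 6, 7, 12.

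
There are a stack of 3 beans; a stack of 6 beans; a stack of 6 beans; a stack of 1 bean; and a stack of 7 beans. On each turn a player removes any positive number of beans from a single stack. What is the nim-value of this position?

Nim-sum: 3 XOR 6 XOR 6 XOR 1 XOR 7 = 5.

5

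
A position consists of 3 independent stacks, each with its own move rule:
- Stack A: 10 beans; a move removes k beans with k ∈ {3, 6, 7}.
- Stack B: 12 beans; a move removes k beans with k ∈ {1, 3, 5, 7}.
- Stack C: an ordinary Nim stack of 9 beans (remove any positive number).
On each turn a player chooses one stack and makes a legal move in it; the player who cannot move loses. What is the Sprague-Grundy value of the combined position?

9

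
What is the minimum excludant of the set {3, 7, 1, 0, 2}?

The values 0, 1, 2, 3 are all present; 4 is the first non-negative integer missing from the set.

4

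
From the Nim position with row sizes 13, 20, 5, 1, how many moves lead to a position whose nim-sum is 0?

Compute the nim-sum pairwise:
13 ^ 20 = 25
25 ^ 5 = 28
28 ^ 1 = 29
The overall nim-sum is X = 29. A row of size p has a winning move iff p XOR X < p (reduce it to p XOR X).
  13: 13 XOR 29 = 16 ≥ 13 — no move.
  20: 20 XOR 29 = 9 < 20 — winning move (to 9).
  5: 5 XOR 29 = 24 ≥ 5 — no move.
  1: 1 XOR 29 = 28 ≥ 1 — no move.
That gives 1 winning move.

1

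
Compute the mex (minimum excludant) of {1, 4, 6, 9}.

0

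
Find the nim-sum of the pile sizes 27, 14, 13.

24

Compute the nim-sum pairwise:
27 ^ 14 = 21
21 ^ 13 = 24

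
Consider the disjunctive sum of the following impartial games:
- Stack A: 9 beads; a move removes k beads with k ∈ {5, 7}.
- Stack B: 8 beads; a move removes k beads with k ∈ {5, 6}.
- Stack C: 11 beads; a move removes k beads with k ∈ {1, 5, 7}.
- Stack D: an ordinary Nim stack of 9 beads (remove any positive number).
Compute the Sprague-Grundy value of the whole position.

8

Grundy values for stack A (subtraction set {5, 7}):
g(0) = mex{} = 0
g(1) = mex{} = 0
g(2) = mex{} = 0
g(3) = mex{} = 0
g(4) = mex{} = 0
g(5) = mex{0} = 1
g(6) = mex{0} = 1
g(7) = mex{0} = 1
g(8) = mex{0} = 1
g(9) = mex{0} = 1
So g(9) = 1.
Build the Grundy sequence for stack B with g(k) = mex{g(k−s) : s ∈ {5, 6}, s ≤ k}:
k:     0  1  2  3  4  5  6  7  8
g(k):  0  0  0  0  0  1  1  1  1
So g(8) = 1.
Build the Grundy sequence for stack C with g(k) = mex{g(k−s) : s ∈ {1, 5, 7}, s ≤ k}:
g(0) = mex{} = 0
g(1) = mex{0} = 1
g(2) = mex{1} = 0
g(3) = mex{0} = 1
g(4) = mex{1} = 0
g(5) = mex{0} = 1
g(6) = mex{1} = 0
g(7) = mex{0} = 1
g(8) = mex{1} = 0
g(9) = mex{0} = 1
g(10) = mex{1} = 0
g(11) = mex{0} = 1
So g(11) = 1.
Stack D is a plain Nim stack of size 9, so its Grundy value is 9.
The value of a disjunctive sum is the nim-sum of the parts.
Combined value = 1 ⊕ 1 ⊕ 1 ⊕ 9 = 8.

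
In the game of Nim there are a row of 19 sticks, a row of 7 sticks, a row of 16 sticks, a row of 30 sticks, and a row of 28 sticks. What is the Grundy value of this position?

Bitwise XOR of the heap sizes:
  10011  (19)
  00111  (7)
  10000  (16)
  11110  (30)
  11100  (28)
  -----
  00110  (6)

6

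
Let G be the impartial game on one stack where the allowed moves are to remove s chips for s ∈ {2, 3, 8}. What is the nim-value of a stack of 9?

2

Grundy values for subtraction set {2, 3, 8}:
k:     0  1  2  3  4  5  6  7  8  9
g(k):  0  0  1  1  2  0  0  1  1  2
So g(9) = 2.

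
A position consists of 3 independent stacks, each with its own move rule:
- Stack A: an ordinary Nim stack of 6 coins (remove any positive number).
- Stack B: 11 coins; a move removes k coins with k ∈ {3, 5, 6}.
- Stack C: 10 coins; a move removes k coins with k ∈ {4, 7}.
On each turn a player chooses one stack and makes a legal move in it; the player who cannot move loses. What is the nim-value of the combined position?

4

Stack A is a plain Nim stack of size 6, so its Grundy value is 6.
Build the Grundy sequence for stack B with g(k) = mex{g(k−s) : s ∈ {3, 5, 6}, s ≤ k}:
k:     0  1  2  3  4  5  6  7  8  9 10 11
g(k):  0  0  0  1  1  1  2  2  2  0  0  0
So g(11) = 0.
Grundy values for stack C (subtraction set {4, 7}):
g(0) = mex{} = 0
g(1) = mex{} = 0
g(2) = mex{} = 0
g(3) = mex{} = 0
g(4) = mex{0} = 1
g(5) = mex{0} = 1
g(6) = mex{0} = 1
g(7) = mex{0} = 1
g(8) = mex{0,1} = 2
g(9) = mex{0,1} = 2
g(10) = mex{0,1} = 2
So g(10) = 2.
The value of a disjunctive sum is the nim-sum of the parts.
Combined value = 6 ⊕ 0 ⊕ 2 = 4.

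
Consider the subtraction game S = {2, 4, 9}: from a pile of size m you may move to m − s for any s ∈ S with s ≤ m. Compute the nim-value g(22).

Compute g(0), g(1), … for moves {2, 4, 9}:
k:     0  1  2  3  4  5  6  7  8  9 10 11 12 13 14 15 16 17 18 19 20 21 22
g(k):  0  0  1  1  2  2  0  0  1  1  2  2  0  0  1  1  2  2  0  0  1  1  2
So g(22) = 2.

2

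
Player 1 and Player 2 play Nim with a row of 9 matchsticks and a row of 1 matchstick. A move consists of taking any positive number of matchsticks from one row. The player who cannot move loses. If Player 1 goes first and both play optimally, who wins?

Player 1 wins

Nim-sum: 9 ^ 1 = 8.
The nim-sum is 8 ≠ 0, so this is an N-position: the player to move can win; Player 1 has a winning move.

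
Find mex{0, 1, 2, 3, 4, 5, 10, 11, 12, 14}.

The values 0, 1, 2, 3, 4, 5 are all present; 6 is the first non-negative integer missing from the set.

6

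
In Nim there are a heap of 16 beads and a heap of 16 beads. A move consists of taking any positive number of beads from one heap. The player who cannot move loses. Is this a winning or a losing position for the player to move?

Compute the nim-sum pairwise:
16 ⊕ 16 = 0
The nim-sum is 0, so this is a P-position: the player to move is in a losing position under optimal play.

Losing position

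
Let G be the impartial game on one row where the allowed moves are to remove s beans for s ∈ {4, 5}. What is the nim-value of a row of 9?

0

Grundy values for subtraction set {4, 5}:
k:     0  1  2  3  4  5  6  7  8  9
g(k):  0  0  0  0  1  1  1  1  2  0
So g(9) = 0.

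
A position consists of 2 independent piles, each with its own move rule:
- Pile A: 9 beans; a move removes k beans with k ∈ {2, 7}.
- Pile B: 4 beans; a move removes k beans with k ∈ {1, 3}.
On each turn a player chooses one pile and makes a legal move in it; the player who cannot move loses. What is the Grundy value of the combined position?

0

Build the Grundy sequence for pile A with g(k) = mex{g(k−s) : s ∈ {2, 7}, s ≤ k}:
g(0) = mex{} = 0
g(1) = mex{} = 0
g(2) = mex{0} = 1
g(3) = mex{0} = 1
g(4) = mex{1} = 0
g(5) = mex{1} = 0
g(6) = mex{0} = 1
g(7) = mex{0} = 1
g(8) = mex{0,1} = 2
g(9) = mex{1} = 0
So g(9) = 0.
Grundy values for pile B (subtraction set {1, 3}):
g(0) = mex{} = 0
g(1) = mex{0} = 1
g(2) = mex{1} = 0
g(3) = mex{0} = 1
g(4) = mex{1} = 0
So g(4) = 0.
The value of a disjunctive sum is the nim-sum of the parts.
Combined value = 0 ⊕ 0 = 0.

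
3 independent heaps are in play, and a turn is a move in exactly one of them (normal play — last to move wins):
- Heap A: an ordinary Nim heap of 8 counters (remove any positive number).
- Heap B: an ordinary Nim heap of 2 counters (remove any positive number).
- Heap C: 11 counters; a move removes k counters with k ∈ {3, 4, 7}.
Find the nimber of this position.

10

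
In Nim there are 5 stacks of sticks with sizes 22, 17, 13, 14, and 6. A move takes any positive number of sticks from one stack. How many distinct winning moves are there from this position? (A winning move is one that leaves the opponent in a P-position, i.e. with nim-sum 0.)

3

Nim-sum: 22 XOR 17 XOR 13 XOR 14 XOR 6 = 2.
The overall nim-sum is X = 2. A stack of size p has a winning move iff p XOR X < p (reduce it to p XOR X).
  22: 22 XOR 2 = 20 < 22 — winning move (to 20).
  17: 17 XOR 2 = 19 ≥ 17 — no move.
  13: 13 XOR 2 = 15 ≥ 13 — no move.
  14: 14 XOR 2 = 12 < 14 — winning move (to 12).
  6: 6 XOR 2 = 4 < 6 — winning move (to 4).
That gives 3 winning moves.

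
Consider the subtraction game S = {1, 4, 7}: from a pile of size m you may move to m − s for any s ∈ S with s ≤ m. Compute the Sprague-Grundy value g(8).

Build the Grundy sequence with g(k) = mex{g(k−s) : s ∈ {1, 4, 7}, s ≤ k}:
k:     0  1  2  3  4  5  6  7  8
g(k):  0  1  0  1  2  0  1  2  0
So g(8) = 0.

0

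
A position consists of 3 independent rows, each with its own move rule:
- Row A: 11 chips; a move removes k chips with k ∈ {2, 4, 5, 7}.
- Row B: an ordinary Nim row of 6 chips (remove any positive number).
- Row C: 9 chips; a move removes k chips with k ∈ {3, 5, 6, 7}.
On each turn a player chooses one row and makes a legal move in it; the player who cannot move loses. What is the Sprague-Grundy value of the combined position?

4

Build the Grundy sequence for row A with g(k) = mex{g(k−s) : s ∈ {2, 4, 5, 7}, s ≤ k}:
g(0) = mex{} = 0
g(1) = mex{} = 0
g(2) = mex{0} = 1
g(3) = mex{0} = 1
g(4) = mex{0,1} = 2
g(5) = mex{0,1} = 2
g(6) = mex{0,1,2} = 3
g(7) = mex{0,1,2} = 3
g(8) = mex{0,1,2,3} = 4
g(9) = mex{1,2,3} = 0
g(10) = mex{1,2,3,4} = 0
g(11) = mex{0,2,3} = 1
So g(11) = 1.
Row B is a plain Nim row of size 6, so its Grundy value is 6.
Grundy values for row C (subtraction set {3, 5, 6, 7}):
k:     0  1  2  3  4  5  6  7  8  9
g(k):  0  0  0  1  1  1  2  2  2  3
So g(9) = 3.
The value of a disjunctive sum is the nim-sum of the parts.
Combined value = 1 XOR 6 XOR 3 = 4.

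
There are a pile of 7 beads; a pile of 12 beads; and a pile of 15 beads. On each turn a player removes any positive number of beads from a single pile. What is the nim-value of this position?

4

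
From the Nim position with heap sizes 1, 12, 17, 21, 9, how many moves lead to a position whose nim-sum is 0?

Write each in binary and XOR column by column:
  00001  (1)
  01100  (12)
  10001  (17)
  10101  (21)
  01001  (9)
  -----
  00000  (0)
The nim-sum is already 0, so every move leaves a nonzero nim-sum — there are no winning moves.

0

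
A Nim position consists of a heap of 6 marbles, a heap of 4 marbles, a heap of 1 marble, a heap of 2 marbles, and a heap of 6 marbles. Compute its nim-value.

In binary:
  110  (6)
  100  (4)
  001  (1)
  010  (2)
  110  (6)
  ---
  111  (7)

7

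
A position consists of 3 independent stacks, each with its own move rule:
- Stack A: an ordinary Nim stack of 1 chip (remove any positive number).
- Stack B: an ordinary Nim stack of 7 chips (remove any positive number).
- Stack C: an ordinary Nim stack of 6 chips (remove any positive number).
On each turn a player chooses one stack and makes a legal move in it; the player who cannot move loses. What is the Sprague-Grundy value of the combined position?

0

Stack A is a plain Nim stack of size 1, so its Grundy value is 1.
Stack B is a plain Nim stack of size 7, so its Grundy value is 7.
Stack C is a plain Nim stack of size 6, so its Grundy value is 6.
By the Sprague-Grundy theorem, the Grundy value of a sum of independent games is the XOR of the component values.
Combined value = 1 ⊕ 7 ⊕ 6 = 0.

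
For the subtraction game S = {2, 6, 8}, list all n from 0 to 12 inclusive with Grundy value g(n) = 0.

0, 1, 4, 5

Build the Grundy sequence with g(k) = mex{g(k−s) : s ∈ {2, 6, 8}, s ≤ k}:
k:     0  1  2  3  4  5  6  7  8  9 10 11 12
g(k):  0  0  1  1  0  0  1  1  2  2  3  3  2
The P-positions (g = 0) in 0..12 are 0, 1, 4, 5.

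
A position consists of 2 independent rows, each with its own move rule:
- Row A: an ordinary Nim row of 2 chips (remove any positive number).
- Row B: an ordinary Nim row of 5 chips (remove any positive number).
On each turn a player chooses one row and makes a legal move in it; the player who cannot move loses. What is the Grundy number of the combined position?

7

Row A is a plain Nim row of size 2, so its Grundy value is 2.
Row B is a plain Nim row of size 5, so its Grundy value is 5.
By the Sprague-Grundy theorem, the Grundy value of a sum of independent games is the XOR of the component values.
Combined value = 2 XOR 5 = 7.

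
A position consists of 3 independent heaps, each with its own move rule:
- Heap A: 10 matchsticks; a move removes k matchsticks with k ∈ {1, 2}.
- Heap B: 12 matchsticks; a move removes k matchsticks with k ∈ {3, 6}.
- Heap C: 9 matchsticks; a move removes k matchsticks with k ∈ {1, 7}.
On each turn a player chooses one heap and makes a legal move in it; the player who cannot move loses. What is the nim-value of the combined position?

1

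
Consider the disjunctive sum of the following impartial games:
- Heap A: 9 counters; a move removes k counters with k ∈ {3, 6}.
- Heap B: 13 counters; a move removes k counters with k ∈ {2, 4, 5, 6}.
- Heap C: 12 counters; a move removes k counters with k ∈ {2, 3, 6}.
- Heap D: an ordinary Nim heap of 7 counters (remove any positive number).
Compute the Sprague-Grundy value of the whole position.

Build the Grundy sequence for heap A with g(k) = mex{g(k−s) : s ∈ {3, 6}, s ≤ k}:
k:     0  1  2  3  4  5  6  7  8  9
g(k):  0  0  0  1  1  1  2  2  2  0
So g(9) = 0.
Build the Grundy sequence for heap B with g(k) = mex{g(k−s) : s ∈ {2, 4, 5, 6}, s ≤ k}:
g(0) = mex{} = 0
g(1) = mex{} = 0
g(2) = mex{0} = 1
g(3) = mex{0} = 1
g(4) = mex{0,1} = 2
g(5) = mex{0,1} = 2
g(6) = mex{0,1,2} = 3
g(7) = mex{0,1,2} = 3
g(8) = mex{1,2,3} = 0
g(9) = mex{1,2,3} = 0
g(10) = mex{0,2,3} = 1
g(11) = mex{0,2,3} = 1
g(12) = mex{0,1,3} = 2
g(13) = mex{0,1,3} = 2
So g(13) = 2.
For heap C, compute g(0), g(1), … with moves {2, 3, 6}:
k:     0  1  2  3  4  5  6  7  8  9 10 11 12
g(k):  0  0  1  1  2  0  3  1  2  0  0  1  1
So g(12) = 1.
Heap D is a plain Nim heap of size 7, so its Grundy value is 7.
The value of a disjunctive sum is the nim-sum of the parts.
Combined value = 0 XOR 2 XOR 1 XOR 7 = 4.

4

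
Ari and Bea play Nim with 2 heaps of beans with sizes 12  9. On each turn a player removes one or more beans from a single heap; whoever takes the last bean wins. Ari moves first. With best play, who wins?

Ari wins

Bitwise XOR of the heap sizes:
  1100  (12)
  1001  (9)
  ----
  0101  (5)
The nim-sum is 5 ≠ 0, so this is an N-position: the player to move can win; Ari has a winning move.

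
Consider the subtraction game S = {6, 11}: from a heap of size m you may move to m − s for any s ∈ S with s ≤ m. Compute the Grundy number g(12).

Compute g(0), g(1), … for moves {6, 11}:
g(0) = mex{} = 0
g(1) = mex{} = 0
g(2) = mex{} = 0
g(3) = mex{} = 0
g(4) = mex{} = 0
g(5) = mex{} = 0
g(6) = mex{0} = 1
g(7) = mex{0} = 1
g(8) = mex{0} = 1
g(9) = mex{0} = 1
g(10) = mex{0} = 1
g(11) = mex{0} = 1
g(12) = mex{0,1} = 2
So g(12) = 2.

2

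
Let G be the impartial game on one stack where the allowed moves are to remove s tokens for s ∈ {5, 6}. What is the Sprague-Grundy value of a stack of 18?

1

Compute g(0), g(1), … for moves {5, 6}:
k:     0  1  2  3  4  5  6  7  8  9 10 11 12 13 14 15 16 17 18
g(k):  0  0  0  0  0  1  1  1  1  1  2  0  0  0  0  0  1  1  1
So g(18) = 1.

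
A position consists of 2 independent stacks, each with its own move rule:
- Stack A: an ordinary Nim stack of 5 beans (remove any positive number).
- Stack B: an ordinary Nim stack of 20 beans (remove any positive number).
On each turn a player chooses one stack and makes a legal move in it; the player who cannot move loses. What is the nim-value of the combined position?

17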